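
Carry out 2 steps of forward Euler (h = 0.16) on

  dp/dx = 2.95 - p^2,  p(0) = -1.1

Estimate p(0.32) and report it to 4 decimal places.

Euler: p_{n+1} = p_n + h·f(x_n, p_n).
x=0.000000, p=-1.100000: f=1.740000 → p ← -1.100000 + 0.16·1.740000 = -0.821600
x=0.160000, p=-0.821600: f=2.274973 → p ← -0.821600 + 0.16·2.274973 = -0.457604
p(0.32) ≈ -0.4576

-0.4576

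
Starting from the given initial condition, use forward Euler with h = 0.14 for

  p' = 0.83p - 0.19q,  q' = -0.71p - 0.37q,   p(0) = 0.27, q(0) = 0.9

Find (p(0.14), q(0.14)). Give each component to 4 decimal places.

0.2774, 0.8265

Euler on (p,q): p_{n+1} = p_n + h·p', q_{n+1} = q_n + h·q'.
0.000000: (0.270000, 0.900000); f=(0.053100, -0.524700) → (0.277434, 0.826542)
(p(0.14), q(0.14)) ≈ (0.2774, 0.8265)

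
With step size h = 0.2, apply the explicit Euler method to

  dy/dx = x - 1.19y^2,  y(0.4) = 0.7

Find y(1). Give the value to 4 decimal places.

Euler: y_{n+1} = y_n + h·f(x_n, y_n).
x=0.400000, y=0.700000: f=-0.183100 → y ← 0.700000 + 0.2·(-0.183100) = 0.663380
x=0.600000, y=0.663380: f=0.076313 → y ← 0.663380 + 0.2·0.076313 = 0.678643
x=0.800000, y=0.678643: f=0.251939 → y ← 0.678643 + 0.2·0.251939 = 0.729030
y(1) ≈ 0.7290

0.7290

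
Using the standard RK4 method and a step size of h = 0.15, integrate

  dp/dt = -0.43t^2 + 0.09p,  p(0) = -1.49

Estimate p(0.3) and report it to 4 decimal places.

-1.5347

RK4: k1 = f(t_n, p_n); k2 = f(t_n + h/2, p_n + (h/2)·k1); k3 = f(t_n + h/2, p_n + (h/2)·k2); k4 = f(t_n + h, p_n + h·k3); p_{n+1} = p_n + (h/6)·(k1 + 2k2 + 2k3 + k4).
t=0.000000, p=-1.490000:
  k1 = f(0.000000, -1.490000) = -0.134100
  k2 = f(0.075000, -1.500058) = -0.137424
  k3 = f(0.075000, -1.500307) = -0.137446
  k4 = f(0.150000, -1.510617) = -0.145631
  p ← -1.490000 + (0.15/6)·(k1 + 2k2 + 2k3 + k4) = -1.510737
t=0.150000, p=-1.510737:
  k1 = f(0.150000, -1.510737) = -0.145641
  k2 = f(0.225000, -1.521660) = -0.158718
  k3 = f(0.225000, -1.522641) = -0.158806
  k4 = f(0.300000, -1.534558) = -0.176810
  p ← -1.510737 + (0.15/6)·(k1 + 2k2 + 2k3 + k4) = -1.534674
p(0.3) ≈ -1.5347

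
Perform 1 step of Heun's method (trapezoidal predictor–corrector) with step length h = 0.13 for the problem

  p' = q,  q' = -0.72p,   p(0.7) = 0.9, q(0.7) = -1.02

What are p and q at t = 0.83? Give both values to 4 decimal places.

Heun on (p,q): k1 = f(t_n, state_n); k2 = f(t_n + h, state_n + h·k1); state_{n+1} = state_n + (h/2)·(k1 + k2).
0.700000: (0.900000, -1.020000)
  k1 = (-1.020000, -0.648000)
  predictor → (0.767400, -1.104240)
  k2 = (-1.104240, -0.552528)
  → (0.761924, -1.098034)
(p(0.83), q(0.83)) ≈ (0.7619, -1.0980)

0.7619, -1.0980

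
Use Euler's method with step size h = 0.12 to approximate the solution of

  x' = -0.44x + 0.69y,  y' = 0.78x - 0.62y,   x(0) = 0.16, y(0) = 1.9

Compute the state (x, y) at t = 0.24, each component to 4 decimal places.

0.4394, 1.6706

Euler on (x,y): x_{n+1} = x_n + h·x', y_{n+1} = y_n + h·y'.
0.000000: (0.160000, 1.900000); f=(1.240600, -1.053200) → (0.308872, 1.773616)
0.120000: (0.308872, 1.773616); f=(1.087891, -0.858722) → (0.439419, 1.670569)
(x(0.24), y(0.24)) ≈ (0.4394, 1.6706)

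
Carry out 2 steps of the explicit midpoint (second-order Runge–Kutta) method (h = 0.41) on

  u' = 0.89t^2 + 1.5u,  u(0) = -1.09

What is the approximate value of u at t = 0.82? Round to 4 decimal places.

-3.3632

Midpoint: k1 = f(t_n, u_n); k2 = f(t_n + h/2, u_n + (h/2)·k1); u_{n+1} = u_n + h·k2.
t=0.000000, u=-1.090000:
  k1 = f(0.000000, -1.090000) = -1.635000
  k2 = f(0.205000, -1.425175) = -2.100360
  u ← -1.090000 + 0.41·(-2.100360) = -1.951148
t=0.410000, u=-1.951148:
  k1 = f(0.410000, -1.951148) = -2.777113
  k2 = f(0.615000, -2.520456) = -3.444063
  u ← -1.951148 + 0.41·(-3.444063) = -3.363214
u(0.82) ≈ -3.3632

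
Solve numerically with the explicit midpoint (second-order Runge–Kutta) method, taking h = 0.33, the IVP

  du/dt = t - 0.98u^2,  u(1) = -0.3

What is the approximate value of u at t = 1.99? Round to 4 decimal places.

Midpoint: k1 = f(t_n, u_n); k2 = f(t_n + h/2, u_n + (h/2)·k1); u_{n+1} = u_n + h·k2.
t=1.000000, u=-0.300000:
  k1 = f(1.000000, -0.300000) = 0.911800
  k2 = f(1.165000, -0.149553) = 1.143081
  u ← -0.300000 + 0.33·1.143081 = 0.077217
t=1.330000, u=0.077217:
  k1 = f(1.330000, 0.077217) = 1.324157
  k2 = f(1.495000, 0.295703) = 1.409309
  u ← 0.077217 + 0.33·1.409309 = 0.542289
t=1.660000, u=0.542289:
  k1 = f(1.660000, 0.542289) = 1.371805
  k2 = f(1.825000, 0.768636) = 1.246014
  u ← 0.542289 + 0.33·1.246014 = 0.953473
u(1.99) ≈ 0.9535

0.9535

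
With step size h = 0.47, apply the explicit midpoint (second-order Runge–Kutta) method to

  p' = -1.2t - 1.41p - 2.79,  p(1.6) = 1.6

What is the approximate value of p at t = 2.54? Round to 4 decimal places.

-2.1919

Midpoint: k1 = f(t_n, p_n); k2 = f(t_n + h/2, p_n + (h/2)·k1); p_{n+1} = p_n + h·k2.
t=1.600000, p=1.600000:
  k1 = f(1.600000, 1.600000) = -6.966000
  k2 = f(1.835000, -0.037010) = -4.939816
  p ← 1.600000 + 0.47·(-4.939816) = -0.721713
t=2.070000, p=-0.721713:
  k1 = f(2.070000, -0.721713) = -4.256384
  k2 = f(2.305000, -1.721964) = -3.128031
  p ← -0.721713 + 0.47·(-3.128031) = -2.191888
p(2.54) ≈ -2.1919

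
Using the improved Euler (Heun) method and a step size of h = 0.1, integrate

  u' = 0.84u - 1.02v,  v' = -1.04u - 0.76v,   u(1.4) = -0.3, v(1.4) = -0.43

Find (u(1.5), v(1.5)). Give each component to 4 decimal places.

-0.2838, -0.3695

Heun on (u,v): k1 = f(s_n, state_n); k2 = f(s_n + h, state_n + h·k1); state_{n+1} = state_n + (h/2)·(k1 + k2).
1.400000: (-0.300000, -0.430000)
  k1 = (0.186600, 0.638800)
  predictor → (-0.281340, -0.366120)
  k2 = (0.137117, 0.570845)
  → (-0.283814, -0.369518)
(u(1.5), v(1.5)) ≈ (-0.2838, -0.3695)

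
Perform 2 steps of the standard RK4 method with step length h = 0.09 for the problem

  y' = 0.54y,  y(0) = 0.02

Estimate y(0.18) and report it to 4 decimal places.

0.0220

RK4: k1 = f(s_n, y_n); k2 = f(s_n + h/2, y_n + (h/2)·k1); k3 = f(s_n + h/2, y_n + (h/2)·k2); k4 = f(s_n + h, y_n + h·k3); y_{n+1} = y_n + (h/6)·(k1 + 2k2 + 2k3 + k4).
s=0.000000, y=0.020000:
  k1 = f(0.000000, 0.020000) = 0.010800
  k2 = f(0.045000, 0.020486) = 0.011062
  k3 = f(0.045000, 0.020498) = 0.011069
  k4 = f(0.090000, 0.020996) = 0.011338
  y ← 0.020000 + (0.09/6)·(k1 + 2k2 + 2k3 + k4) = 0.020996
s=0.090000, y=0.020996:
  k1 = f(0.090000, 0.020996) = 0.011338
  k2 = f(0.135000, 0.021506) = 0.011613
  k3 = f(0.135000, 0.021519) = 0.011620
  k4 = f(0.180000, 0.022042) = 0.011903
  y ← 0.020996 + (0.09/6)·(k1 + 2k2 + 2k3 + k4) = 0.022042
y(0.18) ≈ 0.0220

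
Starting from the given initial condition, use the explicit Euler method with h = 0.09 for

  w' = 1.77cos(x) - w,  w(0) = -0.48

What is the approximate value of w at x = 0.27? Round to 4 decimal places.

0.0713

Euler: w_{n+1} = w_n + h·f(x_n, w_n).
x=0.000000, w=-0.480000: f=2.250000 → w ← -0.480000 + 0.09·2.250000 = -0.277500
x=0.090000, w=-0.277500: f=2.040336 → w ← -0.277500 + 0.09·2.040336 = -0.093870
x=0.180000, w=-0.093870: f=1.835273 → w ← -0.093870 + 0.09·1.835273 = 0.071305
w(0.27) ≈ 0.0713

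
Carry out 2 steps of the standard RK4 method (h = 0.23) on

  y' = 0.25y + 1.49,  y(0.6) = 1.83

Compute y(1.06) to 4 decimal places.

RK4: k1 = f(t_n, y_n); k2 = f(t_n + h/2, y_n + (h/2)·k1); k3 = f(t_n + h/2, y_n + (h/2)·k2); k4 = f(t_n + h, y_n + h·k3); y_{n+1} = y_n + (h/6)·(k1 + 2k2 + 2k3 + k4).
t=0.600000, y=1.830000:
  k1 = f(0.600000, 1.830000) = 1.947500
  k2 = f(0.715000, 2.053962) = 2.003491
  k3 = f(0.715000, 2.060401) = 2.005100
  k4 = f(0.830000, 2.291173) = 2.062793
  y ← 1.830000 + (0.23/6)·(k1 + 2k2 + 2k3 + k4) = 2.291053
t=0.830000, y=2.291053:
  k1 = f(0.830000, 2.291053) = 2.062763
  k2 = f(0.945000, 2.528271) = 2.122068
  k3 = f(0.945000, 2.535091) = 2.123773
  k4 = f(1.060000, 2.779521) = 2.184880
  y ← 2.291053 + (0.23/6)·(k1 + 2k2 + 2k3 + k4) = 2.779394
y(1.06) ≈ 2.7794

2.7794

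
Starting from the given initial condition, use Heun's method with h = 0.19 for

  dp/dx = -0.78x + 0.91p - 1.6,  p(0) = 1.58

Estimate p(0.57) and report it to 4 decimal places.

1.3113

Heun: k1 = f(x_n, p_n); k2 = f(x_n + h, p_n + h·k1); p_{n+1} = p_n + (h/2)·(k1 + k2).
x=0.000000, p=1.580000:
  k1 = f(0.000000, 1.580000) = -0.162200
  k2 = f(0.190000, 1.549182) = -0.338444
  p ← 1.580000 + (0.19/2)·(-0.162200 + (-0.338444)) = 1.532439
x=0.190000, p=1.532439:
  k1 = f(0.190000, 1.532439) = -0.353681
  k2 = f(0.380000, 1.465239) = -0.563032
  p ← 1.532439 + (0.19/2)·(-0.353681 + (-0.563032)) = 1.445351
x=0.380000, p=1.445351:
  k1 = f(0.380000, 1.445351) = -0.581131
  k2 = f(0.570000, 1.334936) = -0.829808
  p ← 1.445351 + (0.19/2)·(-0.581131 + (-0.829808)) = 1.311312
p(0.57) ≈ 1.3113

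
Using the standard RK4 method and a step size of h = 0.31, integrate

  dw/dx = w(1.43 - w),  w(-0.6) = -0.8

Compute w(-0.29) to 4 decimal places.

RK4: k1 = f(x_n, w_n); k2 = f(x_n + h/2, w_n + (h/2)·k1); k3 = f(x_n + h/2, w_n + (h/2)·k2); k4 = f(x_n + h, w_n + h·k3); w_{n+1} = w_n + (h/6)·(k1 + 2k2 + 2k3 + k4).
x=-0.600000, w=-0.800000:
  k1 = f(-0.600000, -0.800000) = -1.784000
  k2 = f(-0.445000, -1.076520) = -2.698319
  k3 = f(-0.445000, -1.218239) = -3.226190
  k4 = f(-0.290000, -1.800119) = -5.814598
  w ← -0.800000 + (0.31/6)·(k1 + 2k2 + 2k3 + k4) = -1.804793
w(-0.29) ≈ -1.8048

-1.8048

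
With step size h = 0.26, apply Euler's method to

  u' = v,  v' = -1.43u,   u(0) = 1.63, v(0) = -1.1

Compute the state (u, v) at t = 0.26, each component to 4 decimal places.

1.3440, -1.7060

Euler on (u,v): u_{n+1} = u_n + h·u', v_{n+1} = v_n + h·v'.
0.000000: (1.630000, -1.100000); f=(-1.100000, -2.330900) → (1.344000, -1.706034)
(u(0.26), v(0.26)) ≈ (1.3440, -1.7060)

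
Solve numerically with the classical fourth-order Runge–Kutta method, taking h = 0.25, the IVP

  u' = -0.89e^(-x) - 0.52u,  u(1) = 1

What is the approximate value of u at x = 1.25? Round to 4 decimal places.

RK4: k1 = f(x_n, u_n); k2 = f(x_n + h/2, u_n + (h/2)·k1); k3 = f(x_n + h/2, u_n + (h/2)·k2); k4 = f(x_n + h, u_n + h·k3); u_{n+1} = u_n + (h/6)·(k1 + 2k2 + 2k3 + k4).
x=1.000000, u=1.000000:
  k1 = f(1.000000, 1.000000) = -0.847413
  k2 = f(1.125000, 0.894073) = -0.753859
  k3 = f(1.125000, 0.905768) = -0.759940
  k4 = f(1.250000, 0.810015) = -0.676197
  u ← 1.000000 + (0.25/6)·(k1 + 2k2 + 2k3 + k4) = 0.810366
u(1.25) ≈ 0.8104

0.8104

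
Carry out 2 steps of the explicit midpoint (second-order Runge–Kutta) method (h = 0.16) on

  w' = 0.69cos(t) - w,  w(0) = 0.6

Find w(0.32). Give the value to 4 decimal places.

Midpoint: k1 = f(t_n, w_n); k2 = f(t_n + h/2, w_n + (h/2)·k1); w_{n+1} = w_n + h·k2.
t=0.000000, w=0.600000:
  k1 = f(0.000000, 0.600000) = 0.090000
  k2 = f(0.080000, 0.607200) = 0.080593
  w ← 0.600000 + 0.16·0.080593 = 0.612895
t=0.160000, w=0.612895:
  k1 = f(0.160000, 0.612895) = 0.068292
  k2 = f(0.240000, 0.618358) = 0.051865
  w ← 0.612895 + 0.16·0.051865 = 0.621193
w(0.32) ≈ 0.6212

0.6212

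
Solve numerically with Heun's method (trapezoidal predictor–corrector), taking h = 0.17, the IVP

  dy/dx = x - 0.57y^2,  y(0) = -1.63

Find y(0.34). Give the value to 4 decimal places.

Heun: k1 = f(x_n, y_n); k2 = f(x_n + h, y_n + h·k1); y_{n+1} = y_n + (h/2)·(k1 + k2).
x=0.000000, y=-1.630000:
  k1 = f(0.000000, -1.630000) = -1.514433
  k2 = f(0.170000, -1.887454) = -1.860614
  y ← -1.630000 + (0.17/2)·(-1.514433 + (-1.860614)) = -1.916879
x=0.170000, y=-1.916879:
  k1 = f(0.170000, -1.916879) = -1.924422
  k2 = f(0.340000, -2.244031) = -2.530334
  y ← -1.916879 + (0.17/2)·(-1.924422 + (-2.530334)) = -2.295533
y(0.34) ≈ -2.2955

-2.2955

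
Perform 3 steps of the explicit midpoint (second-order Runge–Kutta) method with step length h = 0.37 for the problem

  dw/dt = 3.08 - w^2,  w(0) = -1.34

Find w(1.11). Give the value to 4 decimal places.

1.2444

Midpoint: k1 = f(t_n, w_n); k2 = f(t_n + h/2, w_n + (h/2)·k1); w_{n+1} = w_n + h·k2.
t=0.000000, w=-1.340000:
  k1 = f(0.000000, -1.340000) = 1.284400
  k2 = f(0.185000, -1.102386) = 1.864745
  w ← -1.340000 + 0.37·1.864745 = -0.650044
t=0.370000, w=-0.650044:
  k1 = f(0.370000, -0.650044) = 2.657442
  k2 = f(0.555000, -0.158417) = 3.054904
  w ← -0.650044 + 0.37·3.054904 = 0.480270
t=0.740000, w=0.480270:
  k1 = f(0.740000, 0.480270) = 2.849341
  k2 = f(0.925000, 1.007398) = 2.065149
  w ← 0.480270 + 0.37·2.065149 = 1.244375
w(1.11) ≈ 1.2444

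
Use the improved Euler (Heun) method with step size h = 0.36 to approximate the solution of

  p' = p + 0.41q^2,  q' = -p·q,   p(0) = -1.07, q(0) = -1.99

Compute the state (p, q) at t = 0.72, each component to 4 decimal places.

Heun on (p,q): k1 = f(t_n, state_n); k2 = f(t_n + h, state_n + h·k1); state_{n+1} = state_n + (h/2)·(k1 + k2).
0.000000: (-1.070000, -1.990000)
  k1 = (0.553641, -2.129300)
  predictor → (-0.870689, -2.756548)
  k2 = (2.244719, -2.400097)
  → (-0.566295, -2.805291)
0.360000: (-0.566295, -2.805291)
  k1 = (2.660265, -1.588623)
  predictor → (0.391400, -3.377196)
  k2 = (5.067635, 1.321836)
  → (0.824727, -2.853313)
(p(0.72), q(0.72)) ≈ (0.8247, -2.8533)

0.8247, -2.8533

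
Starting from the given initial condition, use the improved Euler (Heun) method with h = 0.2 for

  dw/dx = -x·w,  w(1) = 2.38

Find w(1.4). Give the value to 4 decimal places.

1.4803

Heun: k1 = f(x_n, w_n); k2 = f(x_n + h, w_n + h·k1); w_{n+1} = w_n + (h/2)·(k1 + k2).
x=1.000000, w=2.380000:
  k1 = f(1.000000, 2.380000) = -2.380000
  k2 = f(1.200000, 1.904000) = -2.284800
  w ← 2.380000 + (0.2/2)·(-2.380000 + (-2.284800)) = 1.913520
x=1.200000, w=1.913520:
  k1 = f(1.200000, 1.913520) = -2.296224
  k2 = f(1.400000, 1.454275) = -2.035985
  w ← 1.913520 + (0.2/2)·(-2.296224 + (-2.035985)) = 1.480299
w(1.4) ≈ 1.4803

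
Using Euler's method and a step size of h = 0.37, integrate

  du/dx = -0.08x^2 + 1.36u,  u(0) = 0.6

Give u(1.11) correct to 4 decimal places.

2.0157

Euler: u_{n+1} = u_n + h·f(x_n, u_n).
x=0.000000, u=0.600000: f=0.816000 → u ← 0.600000 + 0.37·0.816000 = 0.901920
x=0.370000, u=0.901920: f=1.215659 → u ← 0.901920 + 0.37·1.215659 = 1.351714
x=0.740000, u=1.351714: f=1.794523 → u ← 1.351714 + 0.37·1.794523 = 2.015687
u(1.11) ≈ 2.0157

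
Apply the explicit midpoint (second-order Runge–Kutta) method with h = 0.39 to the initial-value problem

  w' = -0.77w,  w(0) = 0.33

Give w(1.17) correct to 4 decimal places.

Midpoint: k1 = f(t_n, w_n); k2 = f(t_n + h/2, w_n + (h/2)·k1); w_{n+1} = w_n + h·k2.
t=0.000000, w=0.330000:
  k1 = f(0.000000, 0.330000) = -0.254100
  k2 = f(0.195000, 0.280450) = -0.215947
  w ← 0.330000 + 0.39·(-0.215947) = 0.245781
t=0.390000, w=0.245781:
  k1 = f(0.390000, 0.245781) = -0.189251
  k2 = f(0.585000, 0.208877) = -0.160835
  w ← 0.245781 + 0.39·(-0.160835) = 0.183055
t=0.780000, w=0.183055:
  k1 = f(0.780000, 0.183055) = -0.140952
  k2 = f(0.975000, 0.155569) = -0.119788
  w ← 0.183055 + 0.39·(-0.119788) = 0.136338
w(1.17) ≈ 0.1363

0.1363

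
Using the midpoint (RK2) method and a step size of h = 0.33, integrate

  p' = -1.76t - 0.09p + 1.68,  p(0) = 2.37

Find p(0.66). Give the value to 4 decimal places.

2.9320

Midpoint: k1 = f(t_n, p_n); k2 = f(t_n + h/2, p_n + (h/2)·k1); p_{n+1} = p_n + h·k2.
t=0.000000, p=2.370000:
  k1 = f(0.000000, 2.370000) = 1.466700
  k2 = f(0.165000, 2.612005) = 1.154520
  p ← 2.370000 + 0.33·1.154520 = 2.750991
t=0.330000, p=2.750991:
  k1 = f(0.330000, 2.750991) = 0.851611
  k2 = f(0.495000, 2.891507) = 0.548564
  p ← 2.750991 + 0.33·0.548564 = 2.932018
p(0.66) ≈ 2.9320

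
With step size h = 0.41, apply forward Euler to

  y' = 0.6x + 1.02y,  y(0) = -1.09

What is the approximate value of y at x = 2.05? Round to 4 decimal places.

-4.7274

Euler: y_{n+1} = y_n + h·f(x_n, y_n).
x=0.000000, y=-1.090000: f=-1.111800 → y ← -1.090000 + 0.41·(-1.111800) = -1.545838
x=0.410000, y=-1.545838: f=-1.330755 → y ← -1.545838 + 0.41·(-1.330755) = -2.091447
x=0.820000, y=-2.091447: f=-1.641276 → y ← -2.091447 + 0.41·(-1.641276) = -2.764371
x=1.230000, y=-2.764371: f=-2.081658 → y ← -2.764371 + 0.41·(-2.081658) = -3.617851
x=1.640000, y=-3.617851: f=-2.706208 → y ← -3.617851 + 0.41·(-2.706208) = -4.727396
y(2.05) ≈ -4.7274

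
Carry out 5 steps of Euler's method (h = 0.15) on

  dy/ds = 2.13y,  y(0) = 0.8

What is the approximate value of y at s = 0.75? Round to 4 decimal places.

3.1999

Euler: y_{n+1} = y_n + h·f(s_n, y_n).
s=0.000000, y=0.800000: f=1.704000 → y ← 0.800000 + 0.15·1.704000 = 1.055600
s=0.150000, y=1.055600: f=2.248428 → y ← 1.055600 + 0.15·2.248428 = 1.392864
s=0.300000, y=1.392864: f=2.966801 → y ← 1.392864 + 0.15·2.966801 = 1.837884
s=0.450000, y=1.837884: f=3.914694 → y ← 1.837884 + 0.15·3.914694 = 2.425088
s=0.600000, y=2.425088: f=5.165438 → y ← 2.425088 + 0.15·5.165438 = 3.199904
y(0.75) ≈ 3.1999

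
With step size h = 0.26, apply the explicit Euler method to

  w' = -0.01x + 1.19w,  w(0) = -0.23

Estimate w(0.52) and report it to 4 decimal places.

Euler: w_{n+1} = w_n + h·f(x_n, w_n).
x=0.000000, w=-0.230000: f=-0.273700 → w ← -0.230000 + 0.26·(-0.273700) = -0.301162
x=0.260000, w=-0.301162: f=-0.360983 → w ← -0.301162 + 0.26·(-0.360983) = -0.395018
w(0.52) ≈ -0.3950

-0.3950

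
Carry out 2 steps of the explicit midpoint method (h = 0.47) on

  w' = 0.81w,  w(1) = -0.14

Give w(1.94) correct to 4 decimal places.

-0.2956

Midpoint: k1 = f(x_n, w_n); k2 = f(x_n + h/2, w_n + (h/2)·k1); w_{n+1} = w_n + h·k2.
x=1.000000, w=-0.140000:
  k1 = f(1.000000, -0.140000) = -0.113400
  k2 = f(1.235000, -0.166649) = -0.134986
  w ← -0.140000 + 0.47·(-0.134986) = -0.203443
x=1.470000, w=-0.203443:
  k1 = f(1.470000, -0.203443) = -0.164789
  k2 = f(1.705000, -0.242169) = -0.196157
  w ← -0.203443 + 0.47·(-0.196157) = -0.295637
w(1.94) ≈ -0.2956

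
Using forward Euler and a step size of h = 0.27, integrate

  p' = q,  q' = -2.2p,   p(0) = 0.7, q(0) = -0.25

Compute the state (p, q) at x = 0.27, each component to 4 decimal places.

0.6325, -0.6658

Euler on (p,q): p_{n+1} = p_n + h·p', q_{n+1} = q_n + h·q'.
0.000000: (0.700000, -0.250000); f=(-0.250000, -1.540000) → (0.632500, -0.665800)
(p(0.27), q(0.27)) ≈ (0.6325, -0.6658)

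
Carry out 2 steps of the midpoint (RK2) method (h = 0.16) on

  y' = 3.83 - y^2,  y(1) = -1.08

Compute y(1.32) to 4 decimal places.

0.0101

Midpoint: k1 = f(x_n, y_n); k2 = f(x_n + h/2, y_n + (h/2)·k1); y_{n+1} = y_n + h·k2.
x=1.000000, y=-1.080000:
  k1 = f(1.000000, -1.080000) = 2.663600
  k2 = f(1.080000, -0.866912) = 3.078464
  y ← -1.080000 + 0.16·3.078464 = -0.587446
x=1.160000, y=-0.587446:
  k1 = f(1.160000, -0.587446) = 3.484907
  k2 = f(1.240000, -0.308653) = 3.734733
  y ← -0.587446 + 0.16·3.734733 = 0.010111
y(1.32) ≈ 0.0101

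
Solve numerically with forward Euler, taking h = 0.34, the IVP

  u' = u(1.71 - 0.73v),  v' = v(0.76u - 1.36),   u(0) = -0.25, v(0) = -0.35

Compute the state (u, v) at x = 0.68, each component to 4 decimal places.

-0.6767, -0.0712

Euler on (u,v): u_{n+1} = u_n + h·u', v_{n+1} = v_n + h·v'.
0.000000: (-0.250000, -0.350000); f=(-0.491375, 0.542500) → (-0.417068, -0.165550)
0.340000: (-0.417068, -0.165550); f=(-0.763589, 0.277623) → (-0.676688, -0.071158)
(u(0.68), v(0.68)) ≈ (-0.6767, -0.0712)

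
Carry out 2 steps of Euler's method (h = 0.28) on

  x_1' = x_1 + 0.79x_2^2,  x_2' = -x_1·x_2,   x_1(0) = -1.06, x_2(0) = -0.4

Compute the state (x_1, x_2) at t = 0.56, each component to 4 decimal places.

Euler on (x_1,x_2): x_1_{n+1} = x_1_n + h·x_1', x_2_{n+1} = x_2_n + h·x_2'.
0.000000: (-1.060000, -0.400000); f=(-0.933600, -0.424000) → (-1.321408, -0.518720)
0.280000: (-1.321408, -0.518720); f=(-1.108842, -0.685441) → (-1.631884, -0.710643)
(x_1(0.56), x_2(0.56)) ≈ (-1.6319, -0.7106)

-1.6319, -0.7106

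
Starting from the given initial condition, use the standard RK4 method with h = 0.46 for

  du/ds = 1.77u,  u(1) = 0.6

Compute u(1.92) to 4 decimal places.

3.0481

RK4: k1 = f(s_n, u_n); k2 = f(s_n + h/2, u_n + (h/2)·k1); k3 = f(s_n + h/2, u_n + (h/2)·k2); k4 = f(s_n + h, u_n + h·k3); u_{n+1} = u_n + (h/6)·(k1 + 2k2 + 2k3 + k4).
s=1.000000, u=0.600000:
  k1 = f(1.000000, 0.600000) = 1.062000
  k2 = f(1.230000, 0.844260) = 1.494340
  k3 = f(1.230000, 0.943698) = 1.670346
  k4 = f(1.460000, 1.368359) = 2.421996
  u ← 0.600000 + (0.46/6)·(k1 + 2k2 + 2k3 + k4) = 1.352358
s=1.460000, u=1.352358:
  k1 = f(1.460000, 1.352358) = 2.393674
  k2 = f(1.690000, 1.902903) = 3.368139
  k3 = f(1.690000, 2.127030) = 3.764843
  k4 = f(1.920000, 3.084186) = 5.459009
  u ← 1.352358 + (0.46/6)·(k1 + 2k2 + 2k3 + k4) = 3.048121
u(1.92) ≈ 3.0481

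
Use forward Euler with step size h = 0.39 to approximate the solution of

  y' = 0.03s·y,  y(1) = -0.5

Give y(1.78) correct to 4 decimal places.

-0.5141

Euler: y_{n+1} = y_n + h·f(s_n, y_n).
s=1.000000, y=-0.500000: f=-0.015000 → y ← -0.500000 + 0.39·(-0.015000) = -0.505850
s=1.390000, y=-0.505850: f=-0.021094 → y ← -0.505850 + 0.39·(-0.021094) = -0.514077
y(1.78) ≈ -0.5141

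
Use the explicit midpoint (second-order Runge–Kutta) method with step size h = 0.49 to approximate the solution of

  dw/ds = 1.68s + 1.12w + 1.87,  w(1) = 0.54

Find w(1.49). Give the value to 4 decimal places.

3.3362

Midpoint: k1 = f(s_n, w_n); k2 = f(s_n + h/2, w_n + (h/2)·k1); w_{n+1} = w_n + h·k2.
s=1.000000, w=0.540000:
  k1 = f(1.000000, 0.540000) = 4.154800
  k2 = f(1.245000, 1.557926) = 5.706477
  w ← 0.540000 + 0.49·5.706477 = 3.336174
w(1.49) ≈ 3.3362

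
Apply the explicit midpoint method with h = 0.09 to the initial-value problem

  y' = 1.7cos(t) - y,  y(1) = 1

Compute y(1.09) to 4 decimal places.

Midpoint: k1 = f(t_n, y_n); k2 = f(t_n + h/2, y_n + (h/2)·k1); y_{n+1} = y_n + h·k2.
t=1.000000, y=1.000000:
  k1 = f(1.000000, 1.000000) = -0.081486
  k2 = f(1.045000, 0.996333) = -0.143100
  y ← 1.000000 + 0.09·(-0.143100) = 0.987121
y(1.09) ≈ 0.9871

0.9871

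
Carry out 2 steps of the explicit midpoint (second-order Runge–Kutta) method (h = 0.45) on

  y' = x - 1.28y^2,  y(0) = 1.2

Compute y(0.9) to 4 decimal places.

Midpoint: k1 = f(x_n, y_n); k2 = f(x_n + h/2, y_n + (h/2)·k1); y_{n+1} = y_n + h·k2.
x=0.000000, y=1.200000:
  k1 = f(0.000000, 1.200000) = -1.843200
  k2 = f(0.225000, 0.785280) = -0.564331
  y ← 1.200000 + 0.45·(-0.564331) = 0.946051
x=0.450000, y=0.946051:
  k1 = f(0.450000, 0.946051) = -0.695616
  k2 = f(0.675000, 0.789537) = -0.122913
  y ← 0.946051 + 0.45·(-0.122913) = 0.890740
y(0.9) ≈ 0.8907

0.8907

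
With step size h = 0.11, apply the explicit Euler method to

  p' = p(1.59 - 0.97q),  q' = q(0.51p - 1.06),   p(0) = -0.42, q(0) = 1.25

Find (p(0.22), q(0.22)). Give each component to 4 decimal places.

-0.4638, 0.9231

Euler on (p,q): p_{n+1} = p_n + h·p', q_{n+1} = q_n + h·q'.
0.000000: (-0.420000, 1.250000); f=(-0.158550, -1.592750) → (-0.437441, 1.074798)
0.110000: (-0.437441, 1.074798); f=(-0.239475, -1.379067) → (-0.463783, 0.923100)
(p(0.22), q(0.22)) ≈ (-0.4638, 0.9231)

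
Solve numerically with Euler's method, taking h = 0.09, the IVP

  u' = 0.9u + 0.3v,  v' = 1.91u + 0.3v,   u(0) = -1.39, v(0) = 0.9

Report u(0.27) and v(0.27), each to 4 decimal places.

-1.6953, 0.1904

Euler on (u,v): u_{n+1} = u_n + h·u', v_{n+1} = v_n + h·v'.
0.000000: (-1.390000, 0.900000); f=(-0.981000, -2.384900) → (-1.478290, 0.685359)
0.090000: (-1.478290, 0.685359); f=(-1.124853, -2.617926) → (-1.579527, 0.449746)
0.180000: (-1.579527, 0.449746); f=(-1.286650, -2.881972) → (-1.695325, 0.190368)
(u(0.27), v(0.27)) ≈ (-1.6953, 0.1904)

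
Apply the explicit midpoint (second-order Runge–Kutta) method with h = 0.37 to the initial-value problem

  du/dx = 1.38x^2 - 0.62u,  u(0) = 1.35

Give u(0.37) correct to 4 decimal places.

1.0933

Midpoint: k1 = f(x_n, u_n); k2 = f(x_n + h/2, u_n + (h/2)·k1); u_{n+1} = u_n + h·k2.
x=0.000000, u=1.350000:
  k1 = f(0.000000, 1.350000) = -0.837000
  k2 = f(0.185000, 1.195155) = -0.693766
  u ← 1.350000 + 0.37·(-0.693766) = 1.093307
u(0.37) ≈ 1.0933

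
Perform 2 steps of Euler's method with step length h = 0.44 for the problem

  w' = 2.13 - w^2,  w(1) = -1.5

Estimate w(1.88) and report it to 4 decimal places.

-1.6765

Euler: w_{n+1} = w_n + h·f(s_n, w_n).
s=1.000000, w=-1.500000: f=-0.120000 → w ← -1.500000 + 0.44·(-0.120000) = -1.552800
s=1.440000, w=-1.552800: f=-0.281188 → w ← -1.552800 + 0.44·(-0.281188) = -1.676523
w(1.88) ≈ -1.6765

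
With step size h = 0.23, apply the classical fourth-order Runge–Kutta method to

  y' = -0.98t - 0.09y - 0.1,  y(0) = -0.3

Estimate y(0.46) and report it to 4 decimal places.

RK4: k1 = f(t_n, y_n); k2 = f(t_n + h/2, y_n + (h/2)·k1); k3 = f(t_n + h/2, y_n + (h/2)·k2); k4 = f(t_n + h, y_n + h·k3); y_{n+1} = y_n + (h/6)·(k1 + 2k2 + 2k3 + k4).
t=0.000000, y=-0.300000:
  k1 = f(0.000000, -0.300000) = -0.073000
  k2 = f(0.115000, -0.308395) = -0.184944
  k3 = f(0.115000, -0.321269) = -0.183786
  k4 = f(0.230000, -0.342271) = -0.294596
  y ← -0.300000 + (0.23/6)·(k1 + 2k2 + 2k3 + k4) = -0.342360
t=0.230000, y=-0.342360:
  k1 = f(0.230000, -0.342360) = -0.294588
  k2 = f(0.345000, -0.376238) = -0.404239
  k3 = f(0.345000, -0.388848) = -0.403104
  k4 = f(0.460000, -0.435074) = -0.511643
  y ← -0.342360 + (0.23/6)·(k1 + 2k2 + 2k3 + k4) = -0.435162
y(0.46) ≈ -0.4352

-0.4352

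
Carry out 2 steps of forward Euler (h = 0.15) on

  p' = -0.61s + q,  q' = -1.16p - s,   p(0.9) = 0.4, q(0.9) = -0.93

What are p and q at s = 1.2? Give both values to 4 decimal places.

Euler on (p,q): p_{n+1} = p_n + h·p', q_{n+1} = q_n + h·q'.
0.900000: (0.400000, -0.930000); f=(-1.479000, -1.364000) → (0.178150, -1.134600)
1.050000: (0.178150, -1.134600); f=(-1.775100, -1.256654) → (-0.088115, -1.323098)
(p(1.2), q(1.2)) ≈ (-0.0881, -1.3231)

-0.0881, -1.3231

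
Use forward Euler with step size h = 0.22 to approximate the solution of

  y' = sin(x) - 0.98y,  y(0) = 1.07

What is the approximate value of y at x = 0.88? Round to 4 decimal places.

0.6430

Euler: y_{n+1} = y_n + h·f(x_n, y_n).
x=0.000000, y=1.070000: f=-1.048600 → y ← 1.070000 + 0.22·(-1.048600) = 0.839308
x=0.220000, y=0.839308: f=-0.604292 → y ← 0.839308 + 0.22·(-0.604292) = 0.706364
x=0.440000, y=0.706364: f=-0.266297 → y ← 0.706364 + 0.22·(-0.266297) = 0.647778
x=0.660000, y=0.647778: f=-0.021706 → y ← 0.647778 + 0.22·(-0.021706) = 0.643003
y(0.88) ≈ 0.6430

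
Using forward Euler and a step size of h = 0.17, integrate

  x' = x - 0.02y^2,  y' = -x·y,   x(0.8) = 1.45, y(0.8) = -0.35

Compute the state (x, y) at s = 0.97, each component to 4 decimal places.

1.6961, -0.2637

Euler on (x,y): x_{n+1} = x_n + h·x', y_{n+1} = y_n + h·y'.
0.800000: (1.450000, -0.350000); f=(1.447550, 0.507500) → (1.696083, -0.263725)
(x(0.97), y(0.97)) ≈ (1.6961, -0.2637)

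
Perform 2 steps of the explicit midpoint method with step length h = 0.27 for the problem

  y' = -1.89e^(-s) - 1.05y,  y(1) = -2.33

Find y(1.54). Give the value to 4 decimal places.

Midpoint: k1 = f(s_n, y_n); k2 = f(s_n + h/2, y_n + (h/2)·k1); y_{n+1} = y_n + h·k2.
s=1.000000, y=-2.330000:
  k1 = f(1.000000, -2.330000) = 1.751208
  k2 = f(1.135000, -2.093587) = 1.590778
  y ← -2.330000 + 0.27·1.590778 = -1.900490
s=1.270000, y=-1.900490:
  k1 = f(1.270000, -1.900490) = 1.464743
  k2 = f(1.405000, -1.702750) = 1.324143
  y ← -1.900490 + 0.27·1.324143 = -1.542971
y(1.54) ≈ -1.5430

-1.5430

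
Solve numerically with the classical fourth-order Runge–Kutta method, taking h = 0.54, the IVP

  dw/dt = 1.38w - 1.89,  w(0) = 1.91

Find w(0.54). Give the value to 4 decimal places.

2.5070

RK4: k1 = f(t_n, w_n); k2 = f(t_n + h/2, w_n + (h/2)·k1); k3 = f(t_n + h/2, w_n + (h/2)·k2); k4 = f(t_n + h, w_n + h·k3); w_{n+1} = w_n + (h/6)·(k1 + 2k2 + 2k3 + k4).
t=0.000000, w=1.910000:
  k1 = f(0.000000, 1.910000) = 0.745800
  k2 = f(0.270000, 2.111366) = 1.023685
  k3 = f(0.270000, 2.186395) = 1.127225
  k4 = f(0.540000, 2.518702) = 1.585808
  w ← 1.910000 + (0.54/6)·(k1 + 2k2 + 2k3 + k4) = 2.507009
w(0.54) ≈ 2.5070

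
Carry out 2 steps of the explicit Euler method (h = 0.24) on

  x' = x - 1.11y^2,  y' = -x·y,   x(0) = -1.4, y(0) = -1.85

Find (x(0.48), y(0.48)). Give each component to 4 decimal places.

-4.9106, -4.0422

Euler on (x,y): x_{n+1} = x_n + h·x', y_{n+1} = y_n + h·y'.
0.000000: (-1.400000, -1.850000); f=(-5.198975, -2.590000) → (-2.647754, -2.471600)
0.240000: (-2.647754, -2.471600); f=(-9.428529, -6.544189) → (-4.910601, -4.042205)
(x(0.48), y(0.48)) ≈ (-4.9106, -4.0422)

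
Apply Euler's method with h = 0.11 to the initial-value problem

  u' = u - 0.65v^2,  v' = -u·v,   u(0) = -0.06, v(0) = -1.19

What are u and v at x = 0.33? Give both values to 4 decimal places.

-0.4271, -1.2587

Euler on (u,v): u_{n+1} = u_n + h·u', v_{n+1} = v_n + h·v'.
0.000000: (-0.060000, -1.190000); f=(-0.980465, -0.071400) → (-0.167851, -1.197854)
0.110000: (-0.167851, -1.197854); f=(-1.100506, -0.201061) → (-0.288907, -1.219971)
0.220000: (-0.288907, -1.219971); f=(-1.256320, -0.352458) → (-0.427102, -1.258741)
(u(0.33), v(0.33)) ≈ (-0.4271, -1.2587)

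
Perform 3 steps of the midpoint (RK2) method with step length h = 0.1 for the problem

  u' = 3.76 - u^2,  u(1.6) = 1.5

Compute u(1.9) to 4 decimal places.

1.7865

Midpoint: k1 = f(t_n, u_n); k2 = f(t_n + h/2, u_n + (h/2)·k1); u_{n+1} = u_n + h·k2.
t=1.600000, u=1.500000:
  k1 = f(1.600000, 1.500000) = 1.510000
  k2 = f(1.650000, 1.575500) = 1.277800
  u ← 1.500000 + 0.1·1.277800 = 1.627780
t=1.700000, u=1.627780:
  k1 = f(1.700000, 1.627780) = 1.110332
  k2 = f(1.750000, 1.683297) = 0.926513
  u ← 1.627780 + 0.1·0.926513 = 1.720431
t=1.800000, u=1.720431:
  k1 = f(1.800000, 1.720431) = 0.800116
  k2 = f(1.850000, 1.760437) = 0.660861
  u ← 1.720431 + 0.1·0.660861 = 1.786517
u(1.9) ≈ 1.7865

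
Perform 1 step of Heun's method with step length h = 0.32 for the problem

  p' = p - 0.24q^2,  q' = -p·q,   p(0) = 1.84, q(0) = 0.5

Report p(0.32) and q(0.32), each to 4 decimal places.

Heun on (p,q): k1 = f(t_n, state_n); k2 = f(t_n + h, state_n + h·k1); state_{n+1} = state_n + (h/2)·(k1 + k2).
0.000000: (1.840000, 0.500000)
  k1 = (1.780000, -0.920000)
  predictor → (2.409600, 0.205600)
  k2 = (2.399455, -0.495414)
  → (2.508713, 0.273534)
(p(0.32), q(0.32)) ≈ (2.5087, 0.2735)

2.5087, 0.2735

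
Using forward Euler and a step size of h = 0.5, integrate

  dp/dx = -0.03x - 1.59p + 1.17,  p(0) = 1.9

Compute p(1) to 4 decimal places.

Euler: p_{n+1} = p_n + h·f(x_n, p_n).
x=0.000000, p=1.900000: f=-1.851000 → p ← 1.900000 + 0.5·(-1.851000) = 0.974500
x=0.500000, p=0.974500: f=-0.394455 → p ← 0.974500 + 0.5·(-0.394455) = 0.777272
p(1) ≈ 0.7773

0.7773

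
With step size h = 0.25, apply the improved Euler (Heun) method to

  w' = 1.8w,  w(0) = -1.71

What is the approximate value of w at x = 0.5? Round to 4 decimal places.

Heun: k1 = f(x_n, w_n); k2 = f(x_n + h, w_n + h·k1); w_{n+1} = w_n + (h/2)·(k1 + k2).
x=0.000000, w=-1.710000:
  k1 = f(0.000000, -1.710000) = -3.078000
  k2 = f(0.250000, -2.479500) = -4.463100
  w ← -1.710000 + (0.25/2)·(-3.078000 + (-4.463100)) = -2.652637
x=0.250000, w=-2.652637:
  k1 = f(0.250000, -2.652637) = -4.774748
  k2 = f(0.500000, -3.846324) = -6.923384
  w ← -2.652637 + (0.25/2)·(-4.774748 + (-6.923384)) = -4.114904
w(0.5) ≈ -4.1149

-4.1149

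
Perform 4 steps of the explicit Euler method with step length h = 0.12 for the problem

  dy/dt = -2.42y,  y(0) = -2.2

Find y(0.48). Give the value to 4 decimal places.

-0.5578

Euler: y_{n+1} = y_n + h·f(t_n, y_n).
t=0.000000, y=-2.200000: f=5.324000 → y ← -2.200000 + 0.12·5.324000 = -1.561120
t=0.120000, y=-1.561120: f=3.777910 → y ← -1.561120 + 0.12·3.777910 = -1.107771
t=0.240000, y=-1.107771: f=2.680805 → y ← -1.107771 + 0.12·2.680805 = -0.786074
t=0.360000, y=-0.786074: f=1.902299 → y ← -0.786074 + 0.12·1.902299 = -0.557798
y(0.48) ≈ -0.5578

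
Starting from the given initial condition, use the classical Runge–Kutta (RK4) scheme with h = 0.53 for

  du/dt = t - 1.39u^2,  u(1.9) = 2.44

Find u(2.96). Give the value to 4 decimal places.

RK4: k1 = f(t_n, u_n); k2 = f(t_n + h/2, u_n + (h/2)·k1); k3 = f(t_n + h/2, u_n + (h/2)·k2); k4 = f(t_n + h, u_n + h·k3); u_{n+1} = u_n + (h/6)·(k1 + 2k2 + 2k3 + k4).
t=1.900000, u=2.440000:
  k1 = f(1.900000, 2.440000) = -6.375504
  k2 = f(2.165000, 0.750491) = 1.382100
  k3 = f(2.165000, 2.806257) = -8.781355
  k4 = f(2.430000, -2.214118) = -4.384224
  u ← 2.440000 + (0.53/6)·(k1 + 2k2 + 2k3 + k4) = 0.182356
t=2.430000, u=0.182356:
  k1 = f(2.430000, 0.182356) = 2.383778
  k2 = f(2.695000, 0.814057) = 1.773863
  k3 = f(2.695000, 0.652429) = 2.103327
  k4 = f(2.960000, 1.297119) = 0.621301
  u ← 0.182356 + (0.53/6)·(k1 + 2k2 + 2k3 + k4) = 1.132774
u(2.96) ≈ 1.1328

1.1328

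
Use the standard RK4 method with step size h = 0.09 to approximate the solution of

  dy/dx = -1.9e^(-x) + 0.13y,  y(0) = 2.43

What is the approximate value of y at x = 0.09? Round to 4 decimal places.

2.2941

RK4: k1 = f(x_n, y_n); k2 = f(x_n + h/2, y_n + (h/2)·k1); k3 = f(x_n + h/2, y_n + (h/2)·k2); k4 = f(x_n + h, y_n + h·k3); y_{n+1} = y_n + (h/6)·(k1 + 2k2 + 2k3 + k4).
x=0.000000, y=2.430000:
  k1 = f(0.000000, 2.430000) = -1.584100
  k2 = f(0.045000, 2.358716) = -1.509762
  k3 = f(0.045000, 2.362061) = -1.509327
  k4 = f(0.090000, 2.294161) = -1.438228
  y ← 2.430000 + (0.09/6)·(k1 + 2k2 + 2k3 + k4) = 2.294092
y(0.09) ≈ 2.2941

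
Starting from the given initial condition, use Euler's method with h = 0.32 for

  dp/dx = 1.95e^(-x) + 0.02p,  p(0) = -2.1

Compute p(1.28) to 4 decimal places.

-0.4892

Euler: p_{n+1} = p_n + h·f(x_n, p_n).
x=0.000000, p=-2.100000: f=1.908000 → p ← -2.100000 + 0.32·1.908000 = -1.489440
x=0.320000, p=-1.489440: f=1.386202 → p ← -1.489440 + 0.32·1.386202 = -1.045855
x=0.640000, p=-1.045855: f=1.007303 → p ← -1.045855 + 0.32·1.007303 = -0.723518
x=0.960000, p=-0.723518: f=0.732171 → p ← -0.723518 + 0.32·0.732171 = -0.489224
p(1.28) ≈ -0.4892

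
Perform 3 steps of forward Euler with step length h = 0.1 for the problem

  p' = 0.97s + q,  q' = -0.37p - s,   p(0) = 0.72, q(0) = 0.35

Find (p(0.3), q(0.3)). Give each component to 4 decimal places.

0.8450, 0.2359

Euler on (p,q): p_{n+1} = p_n + h·p', q_{n+1} = q_n + h·q'.
0.000000: (0.720000, 0.350000); f=(0.350000, -0.266400) → (0.755000, 0.323360)
0.100000: (0.755000, 0.323360); f=(0.420360, -0.379350) → (0.797036, 0.285425)
0.200000: (0.797036, 0.285425); f=(0.479425, -0.494903) → (0.844978, 0.235935)
(p(0.3), q(0.3)) ≈ (0.8450, 0.2359)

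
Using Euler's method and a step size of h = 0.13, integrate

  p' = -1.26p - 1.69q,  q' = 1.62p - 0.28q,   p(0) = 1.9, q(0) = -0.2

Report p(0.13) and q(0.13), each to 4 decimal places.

Euler on (p,q): p_{n+1} = p_n + h·p', q_{n+1} = q_n + h·q'.
0.000000: (1.900000, -0.200000); f=(-2.056000, 3.134000) → (1.632720, 0.207420)
(p(0.13), q(0.13)) ≈ (1.6327, 0.2074)

1.6327, 0.2074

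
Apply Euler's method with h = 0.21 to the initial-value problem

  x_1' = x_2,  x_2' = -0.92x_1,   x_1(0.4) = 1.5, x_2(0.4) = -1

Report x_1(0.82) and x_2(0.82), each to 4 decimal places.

Euler on (x_1,x_2): x_1_{n+1} = x_1_n + h·x_1', x_2_{n+1} = x_2_n + h·x_2'.
0.400000: (1.500000, -1.000000); f=(-1.000000, -1.380000) → (1.290000, -1.289800)
0.610000: (1.290000, -1.289800); f=(-1.289800, -1.186800) → (1.019142, -1.539028)
(x_1(0.82), x_2(0.82)) ≈ (1.0191, -1.5390)

1.0191, -1.5390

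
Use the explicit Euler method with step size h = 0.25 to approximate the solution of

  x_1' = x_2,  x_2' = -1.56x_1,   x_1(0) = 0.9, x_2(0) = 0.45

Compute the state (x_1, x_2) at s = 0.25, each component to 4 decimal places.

1.0125, 0.0990

Euler on (x_1,x_2): x_1_{n+1} = x_1_n + h·x_1', x_2_{n+1} = x_2_n + h·x_2'.
0.000000: (0.900000, 0.450000); f=(0.450000, -1.404000) → (1.012500, 0.099000)
(x_1(0.25), x_2(0.25)) ≈ (1.0125, 0.0990)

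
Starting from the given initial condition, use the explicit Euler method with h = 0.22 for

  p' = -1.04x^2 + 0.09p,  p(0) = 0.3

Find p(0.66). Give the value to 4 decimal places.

0.2626

Euler: p_{n+1} = p_n + h·f(x_n, p_n).
x=0.000000, p=0.300000: f=0.027000 → p ← 0.300000 + 0.22·0.027000 = 0.305940
x=0.220000, p=0.305940: f=-0.022801 → p ← 0.305940 + 0.22·(-0.022801) = 0.300924
x=0.440000, p=0.300924: f=-0.174261 → p ← 0.300924 + 0.22·(-0.174261) = 0.262586
p(0.66) ≈ 0.2626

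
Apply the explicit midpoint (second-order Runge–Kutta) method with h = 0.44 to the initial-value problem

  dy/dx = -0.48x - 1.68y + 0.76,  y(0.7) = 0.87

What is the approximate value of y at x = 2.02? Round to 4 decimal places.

Midpoint: k1 = f(x_n, y_n); k2 = f(x_n + h/2, y_n + (h/2)·k1); y_{n+1} = y_n + h·k2.
x=0.700000, y=0.870000:
  k1 = f(0.700000, 0.870000) = -1.037600
  k2 = f(0.920000, 0.641728) = -0.759703
  y ← 0.870000 + 0.44·(-0.759703) = 0.535731
x=1.140000, y=0.535731:
  k1 = f(1.140000, 0.535731) = -0.687228
  k2 = f(1.360000, 0.384541) = -0.538828
  y ← 0.535731 + 0.44·(-0.538828) = 0.298646
x=1.580000, y=0.298646:
  k1 = f(1.580000, 0.298646) = -0.500126
  k2 = f(1.800000, 0.188619) = -0.420879
  y ← 0.298646 + 0.44·(-0.420879) = 0.113459
y(2.02) ≈ 0.1135

0.1135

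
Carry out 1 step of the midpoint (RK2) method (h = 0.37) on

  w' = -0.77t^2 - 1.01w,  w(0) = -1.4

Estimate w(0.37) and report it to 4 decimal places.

-0.9843

Midpoint: k1 = f(t_n, w_n); k2 = f(t_n + h/2, w_n + (h/2)·k1); w_{n+1} = w_n + h·k2.
t=0.000000, w=-1.400000:
  k1 = f(0.000000, -1.400000) = 1.414000
  k2 = f(0.185000, -1.138410) = 1.123441
  w ← -1.400000 + 0.37·1.123441 = -0.984327
w(0.37) ≈ -0.9843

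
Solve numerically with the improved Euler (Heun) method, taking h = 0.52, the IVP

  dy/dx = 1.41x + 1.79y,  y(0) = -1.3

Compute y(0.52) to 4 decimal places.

-2.8826

Heun: k1 = f(x_n, y_n); k2 = f(x_n + h, y_n + h·k1); y_{n+1} = y_n + (h/2)·(k1 + k2).
x=0.000000, y=-1.300000:
  k1 = f(0.000000, -1.300000) = -2.327000
  k2 = f(0.520000, -2.510040) = -3.759772
  y ← -1.300000 + (0.52/2)·(-2.327000 + (-3.759772)) = -2.882561
y(0.52) ≈ -2.8826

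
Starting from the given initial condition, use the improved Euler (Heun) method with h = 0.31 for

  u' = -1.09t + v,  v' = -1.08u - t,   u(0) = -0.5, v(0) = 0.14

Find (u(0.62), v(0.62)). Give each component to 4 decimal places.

-0.5518, 0.2741

Heun on (u,v): k1 = f(t_n, state_n); k2 = f(t_n + h, state_n + h·k1); state_{n+1} = state_n + (h/2)·(k1 + k2).
0.000000: (-0.500000, 0.140000)
  k1 = (0.140000, 0.540000)
  predictor → (-0.456600, 0.307400)
  k2 = (-0.030500, 0.183128)
  → (-0.483027, 0.252085)
0.310000: (-0.483027, 0.252085)
  k1 = (-0.085815, 0.211670)
  predictor → (-0.509630, 0.317702)
  k2 = (-0.358098, -0.069599)
  → (-0.551834, 0.274106)
(u(0.62), v(0.62)) ≈ (-0.5518, 0.2741)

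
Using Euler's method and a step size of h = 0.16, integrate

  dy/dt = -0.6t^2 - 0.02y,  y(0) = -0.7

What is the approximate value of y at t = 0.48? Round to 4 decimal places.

-0.7056

Euler: y_{n+1} = y_n + h·f(t_n, y_n).
t=0.000000, y=-0.700000: f=0.014000 → y ← -0.700000 + 0.16·0.014000 = -0.697760
t=0.160000, y=-0.697760: f=-0.001405 → y ← -0.697760 + 0.16·(-0.001405) = -0.697985
t=0.320000, y=-0.697985: f=-0.047480 → y ← -0.697985 + 0.16·(-0.047480) = -0.705582
y(0.48) ≈ -0.7056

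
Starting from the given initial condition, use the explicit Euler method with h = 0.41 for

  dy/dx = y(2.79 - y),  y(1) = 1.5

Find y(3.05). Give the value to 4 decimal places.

2.7901

Euler: y_{n+1} = y_n + h·f(x_n, y_n).
x=1.000000, y=1.500000: f=1.935000 → y ← 1.500000 + 0.41·1.935000 = 2.293350
x=1.410000, y=2.293350: f=1.138992 → y ← 2.293350 + 0.41·1.138992 = 2.760337
x=1.820000, y=2.760337: f=0.081880 → y ← 2.760337 + 0.41·0.081880 = 2.793908
x=2.230000, y=2.793908: f=-0.010918 → y ← 2.793908 + 0.41·(-0.010918) = 2.789431
x=2.640000, y=2.789431: f=0.001586 → y ← 2.789431 + 0.41·0.001586 = 2.790082
y(3.05) ≈ 2.7901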